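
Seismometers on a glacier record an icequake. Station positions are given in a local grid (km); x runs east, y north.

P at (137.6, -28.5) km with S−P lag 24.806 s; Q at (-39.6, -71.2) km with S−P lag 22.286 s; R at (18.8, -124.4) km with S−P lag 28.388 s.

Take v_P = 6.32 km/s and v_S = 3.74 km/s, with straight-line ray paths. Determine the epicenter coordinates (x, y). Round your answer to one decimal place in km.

-23.0 km east, 132.3 km north

Distance from S−P lag: d = Δt · v_P v_S / (v_P − v_S) = Δt · (6.32·3.74)/(6.32−3.74) ≈ 9.1616·Δt.
So d_P = 227.26, d_Q = 204.17, d_R = 260.08 km.
Circle about each station: (x − 137.6)² + (y + 28.5)² = 227.26²; (x + 39.6)² + (y + 71.2)² = 204.17²; (x − 18.8)² + (y + 124.4)² = 260.08².
Subtracting the P equation from the Q and R equations removes the quadratic terms:
-354.4 x − 85.4 y = -3146.69
-237.6 x − 191.8 y = -19911.71
Solving the 2×2 system: x ≈ -23.0, y ≈ 132.3 km.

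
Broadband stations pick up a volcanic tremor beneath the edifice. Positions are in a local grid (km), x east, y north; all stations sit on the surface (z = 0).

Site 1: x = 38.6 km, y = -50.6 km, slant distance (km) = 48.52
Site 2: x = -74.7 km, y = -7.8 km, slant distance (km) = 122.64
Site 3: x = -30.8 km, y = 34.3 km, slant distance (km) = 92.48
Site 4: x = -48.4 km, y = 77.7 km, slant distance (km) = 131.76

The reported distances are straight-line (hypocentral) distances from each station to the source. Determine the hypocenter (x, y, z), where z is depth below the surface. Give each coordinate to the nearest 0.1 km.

Each station gives a sphere (x−x_i)² + (y−y_i)² + z² = d_i² (stations at z=0).
Subtracting the Site 1 sphere from Site 2 and Site 3: z² cancels, leaving linear equations in x and y:
-226.6 x + 85.6 y = -11095.77
-138.8 x + 169.8 y = -8123.55
Solving: x ≈ 44.695, y ≈ -11.307 km (keep extra digits for the depth step; rounded: 44.7, -11.3).
Then from the Site 1 sphere: z² = 48.52² − (x − 38.6)² − (y + 50.6)² with x = 44.695, y = -11.307, so z ≈ 27.805 ≈ 27.8 km.

x ≈ 44.7 km, y ≈ -11.3 km, depth ≈ 27.8 km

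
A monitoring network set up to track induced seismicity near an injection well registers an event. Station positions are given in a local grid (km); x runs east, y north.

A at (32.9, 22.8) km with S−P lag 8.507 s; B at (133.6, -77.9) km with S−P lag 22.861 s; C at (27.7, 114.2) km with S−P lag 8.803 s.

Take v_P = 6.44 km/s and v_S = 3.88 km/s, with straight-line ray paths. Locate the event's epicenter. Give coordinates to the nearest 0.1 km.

-40.4 km east, 61.8 km north

Distance from S−P lag: d = Δt · v_P v_S / (v_P − v_S) = Δt · (6.44·3.88)/(6.44−3.88) ≈ 9.7606·Δt.
So d_A = 83.03, d_B = 223.14, d_C = 85.92 km.
Circle about each station: (x − 32.9)² + (y − 22.8)² = 83.03²; (x − 133.6)² + (y + 77.9)² = 223.14²; (x − 27.7)² + (y − 114.2)² = 85.92².
Subtracting the A equation from the B and C equations removes the quadratic terms:
201.4 x − 201.4 y = -20582.36
-10.4 x + 182.8 y = 11718.41
Solving the 2×2 system: x ≈ -40.4, y ≈ 61.8 km.
Check against A (with the unrounded x, y): √((x − 32.9)²+(y − 22.8)²) = 83.02 ≈ 83.03 km. ✓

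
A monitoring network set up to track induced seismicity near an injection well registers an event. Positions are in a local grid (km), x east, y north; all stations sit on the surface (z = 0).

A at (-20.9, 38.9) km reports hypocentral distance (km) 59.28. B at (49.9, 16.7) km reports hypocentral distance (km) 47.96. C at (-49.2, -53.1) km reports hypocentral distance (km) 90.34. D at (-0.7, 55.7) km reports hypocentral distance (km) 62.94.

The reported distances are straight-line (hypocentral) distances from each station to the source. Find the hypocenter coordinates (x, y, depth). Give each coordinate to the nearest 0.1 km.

Each station gives a sphere (x−x_i)² + (y−y_i)² + z² = d_i² (stations at z=0).
Subtracting the A sphere from B and C: z² cancels, leaving linear equations in x and y:
141.6 x − 44.4 y = 2032.84
-56.6 x − 184.0 y = -1356.97
Solving: x ≈ 15.202, y ≈ 2.698 km (keep extra digits for the depth step; rounded: 15.2, 2.7).
Then from the A sphere: z² = 59.28² − (x + 20.9)² − (y − 38.9)² with x = 15.202, y = 2.698, so z ≈ 30.003 ≈ 30.0 km.
Check against D (with the unrounded solution): distance 62.95 ≈ 62.94 km. ✓

x ≈ 15.2 km, y ≈ 2.7 km, depth ≈ 30.0 km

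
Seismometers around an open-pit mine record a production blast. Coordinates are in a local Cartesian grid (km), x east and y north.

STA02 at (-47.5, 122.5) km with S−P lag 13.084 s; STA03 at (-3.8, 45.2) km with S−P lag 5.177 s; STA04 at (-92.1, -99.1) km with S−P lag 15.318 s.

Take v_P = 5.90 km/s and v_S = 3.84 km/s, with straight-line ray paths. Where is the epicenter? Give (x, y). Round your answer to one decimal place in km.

Distance from S−P lag: d = Δt · v_P v_S / (v_P − v_S) = Δt · (5.90·3.84)/(5.90−3.84) ≈ 10.9981·Δt.
So d_STA02 = 143.90, d_STA03 = 56.94, d_STA04 = 168.47 km.
Circle about each station: (x + 47.5)² + (y − 122.5)² = 143.90²; (x + 3.8)² + (y − 45.2)² = 56.94²; (x + 92.1)² + (y + 99.1)² = 168.47².
Subtracting the STA02 equation from the STA03 and STA04 equations removes the quadratic terms:
87.4 x − 154.6 y = 2260.03
-89.2 x − 443.2 y = -6634.21
Solving the 2×2 system: x ≈ 38.6, y ≈ 7.2 km.

(38.6, 7.2)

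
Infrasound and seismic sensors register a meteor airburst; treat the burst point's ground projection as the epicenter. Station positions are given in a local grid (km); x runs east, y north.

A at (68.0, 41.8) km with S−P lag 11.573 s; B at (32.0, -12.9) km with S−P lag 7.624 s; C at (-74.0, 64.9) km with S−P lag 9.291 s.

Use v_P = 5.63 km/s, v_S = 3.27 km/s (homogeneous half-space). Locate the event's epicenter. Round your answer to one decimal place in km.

x ≈ -19.0 km, y ≈ 17.7 km

Distance from S−P lag: d = Δt · v_P v_S / (v_P − v_S) = Δt · (5.63·3.27)/(5.63−3.27) ≈ 7.8009·Δt.
So d_A = 90.28, d_B = 59.47, d_C = 72.48 km.
Circle about each station: (x − 68.0)² + (y − 41.8)² = 90.28²; (x − 32.0)² + (y + 12.9)² = 59.47²; (x + 74.0)² + (y − 64.9)² = 72.48².
Subtracting the A equation from the B and C equations removes the quadratic terms:
-72.0 x − 109.4 y = -567.03
-284.0 x + 46.2 y = 6213.90
Solving the 2×2 system: x ≈ -19.0, y ≈ 17.7 km.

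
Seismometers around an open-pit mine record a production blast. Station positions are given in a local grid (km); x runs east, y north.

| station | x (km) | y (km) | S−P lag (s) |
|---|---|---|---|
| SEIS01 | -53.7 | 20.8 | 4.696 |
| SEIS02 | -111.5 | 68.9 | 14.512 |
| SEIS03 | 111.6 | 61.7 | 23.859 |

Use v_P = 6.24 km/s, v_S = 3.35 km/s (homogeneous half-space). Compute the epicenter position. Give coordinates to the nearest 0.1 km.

x ≈ -44.5 km, y ≈ -11.9 km

Distance from S−P lag: d = Δt · v_P v_S / (v_P − v_S) = Δt · (6.24·3.35)/(6.24−3.35) ≈ 7.2332·Δt.
So d_SEIS01 = 33.97, d_SEIS02 = 104.97, d_SEIS03 = 172.58 km.
Circle about each station: (x + 53.7)² + (y − 20.8)² = 33.97²; (x + 111.5)² + (y − 68.9)² = 104.97²; (x − 111.6)² + (y − 61.7)² = 172.58².
Subtracting the SEIS01 equation from the SEIS02 and SEIS03 equations removes the quadratic terms:
-115.6 x + 96.2 y = 3998.39
330.6 x + 81.8 y = -15684.78
Solving the 2×2 system: x ≈ -44.5, y ≈ -11.9 km.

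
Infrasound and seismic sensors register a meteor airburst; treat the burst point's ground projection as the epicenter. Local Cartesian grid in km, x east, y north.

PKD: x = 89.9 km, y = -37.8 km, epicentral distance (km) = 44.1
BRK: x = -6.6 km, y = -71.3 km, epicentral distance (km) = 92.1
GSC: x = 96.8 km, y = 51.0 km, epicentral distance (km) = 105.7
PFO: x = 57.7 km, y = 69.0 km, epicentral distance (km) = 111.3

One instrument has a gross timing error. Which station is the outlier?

Solve using three stations at a time. Using PKD, GSC, PFO (subtract circle equations pairwise → linear system) gives (x, y) ≈ (46.0, -41.7).
Distances from that point to each station vs reported:
  PKD: calculated 44.1 vs reported 44.1 → residual 0.0 km
  BRK: calculated 60.4 vs reported 92.1 → residual 31.7 km
  GSC: calculated 105.7 vs reported 105.7 → residual 0.0 km
  PFO: calculated 111.3 vs reported 111.3 → residual 0.0 km
PKD, GSC, PFO are mutually consistent (residuals ≈ 0); BRK is off by 31.7 km.

BRK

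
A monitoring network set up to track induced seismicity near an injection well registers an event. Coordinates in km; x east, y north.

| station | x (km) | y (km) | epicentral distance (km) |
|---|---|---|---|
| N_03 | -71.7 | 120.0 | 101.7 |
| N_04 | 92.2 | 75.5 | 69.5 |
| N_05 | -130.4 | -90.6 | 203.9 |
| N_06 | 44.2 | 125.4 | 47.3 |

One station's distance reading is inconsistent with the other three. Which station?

Solve using three stations at a time. Using N_03, N_04, N_06 (subtract circle equations pairwise → linear system) gives (x, y) ≈ (23.1, 83.0).
Distances from that point to each station vs reported:
  N_03: calculated 101.7 vs reported 101.7 → residual 0.0 km
  N_04: calculated 69.5 vs reported 69.5 → residual 0.0 km
  N_05: calculated 231.7 vs reported 203.9 → residual 27.8 km
  N_06: calculated 47.4 vs reported 47.3 → residual 0.1 km
N_03, N_04, N_06 are mutually consistent (residuals ≈ 0); N_05 is off by 27.8 km.

N_05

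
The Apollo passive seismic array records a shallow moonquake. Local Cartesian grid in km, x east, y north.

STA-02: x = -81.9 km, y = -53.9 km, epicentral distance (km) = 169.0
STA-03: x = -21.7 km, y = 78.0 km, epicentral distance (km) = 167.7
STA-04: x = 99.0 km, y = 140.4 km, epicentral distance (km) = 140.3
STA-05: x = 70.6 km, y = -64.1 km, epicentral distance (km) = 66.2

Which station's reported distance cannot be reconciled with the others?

Solve using three stations at a time. Using STA-02, STA-04, STA-05 (subtract circle equations pairwise → linear system) gives (x, y) ≈ (77.7, 1.7).
Distances from that point to each station vs reported:
  STA-02: calculated 169.0 vs reported 169.0 → residual 0.0 km
  STA-03: calculated 125.3 vs reported 167.7 → residual 42.4 km
  STA-04: calculated 140.3 vs reported 140.3 → residual 0.0 km
  STA-05: calculated 66.2 vs reported 66.2 → residual 0.0 km
STA-02, STA-04, STA-05 are mutually consistent (residuals ≈ 0); STA-03 is off by 42.4 km.

STA-03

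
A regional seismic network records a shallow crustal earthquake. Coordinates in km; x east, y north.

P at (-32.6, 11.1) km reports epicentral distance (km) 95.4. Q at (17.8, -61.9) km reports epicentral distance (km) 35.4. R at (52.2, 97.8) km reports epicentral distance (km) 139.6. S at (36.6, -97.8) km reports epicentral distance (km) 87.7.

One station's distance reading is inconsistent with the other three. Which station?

Solve using three stations at a time. Using P, Q, R (subtract circle equations pairwise → linear system) gives (x, y) ≈ (46.9, -41.7).
Distances from that point to each station vs reported:
  P: calculated 95.4 vs reported 95.4 → residual 0.0 km
  Q: calculated 35.4 vs reported 35.4 → residual 0.0 km
  R: calculated 139.6 vs reported 139.6 → residual 0.0 km
  S: calculated 57.0 vs reported 87.7 → residual 30.7 km
P, Q, R are mutually consistent (residuals ≈ 0); S is off by 30.7 km.

S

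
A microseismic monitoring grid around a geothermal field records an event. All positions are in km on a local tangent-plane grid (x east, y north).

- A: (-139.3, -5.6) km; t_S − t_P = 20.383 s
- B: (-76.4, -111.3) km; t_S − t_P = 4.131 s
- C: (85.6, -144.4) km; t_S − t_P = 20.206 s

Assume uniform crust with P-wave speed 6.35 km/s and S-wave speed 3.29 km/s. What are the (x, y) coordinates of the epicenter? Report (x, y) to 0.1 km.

Distance from S−P lag: d = Δt · v_P v_S / (v_P − v_S) = Δt · (6.35·3.29)/(6.35−3.29) ≈ 6.8273·Δt.
So d_A = 139.16, d_B = 28.20, d_C = 137.95 km.
Circle about each station: (x + 139.3)² + (y + 5.6)² = 139.16²; (x + 76.4)² + (y + 111.3)² = 28.20²; (x − 85.6)² + (y + 144.4)² = 137.95².
Subtracting pairs of circle equations eliminates x²+y² and gives linear equations (the radical axes):
125.8 x − 211.4 y = 17359.07
449.8 x − 277.6 y = 9078.17
Solving the 2×2 system: x ≈ -48.2, y ≈ -110.8 km.
Check against A (with the unrounded x, y): √((x + 139.3)²+(y + 5.6)²) = 139.16 ≈ 139.16 km. ✓

-48.2 km east, -110.8 km north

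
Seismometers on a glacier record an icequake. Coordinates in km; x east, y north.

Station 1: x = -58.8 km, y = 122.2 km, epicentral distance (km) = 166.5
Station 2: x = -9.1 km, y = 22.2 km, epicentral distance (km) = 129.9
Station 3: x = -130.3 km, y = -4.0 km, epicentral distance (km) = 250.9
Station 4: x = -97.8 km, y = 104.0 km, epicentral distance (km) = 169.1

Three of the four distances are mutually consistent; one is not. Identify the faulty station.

Solve using three stations at a time. Using Station 1, Station 2, Station 3 (subtract circle equations pairwise → linear system) gives (x, y) ≈ (103.7, 86.4).
Distances from that point to each station vs reported:
  Station 1: calculated 166.4 vs reported 166.5 → residual 0.1 km
  Station 2: calculated 129.8 vs reported 129.9 → residual 0.1 km
  Station 3: calculated 250.8 vs reported 250.9 → residual 0.1 km
  Station 4: calculated 202.3 vs reported 169.1 → residual 33.2 km
Station 1, Station 2, Station 3 are mutually consistent (residuals ≈ 0); Station 4 is off by 33.2 km.

Station 4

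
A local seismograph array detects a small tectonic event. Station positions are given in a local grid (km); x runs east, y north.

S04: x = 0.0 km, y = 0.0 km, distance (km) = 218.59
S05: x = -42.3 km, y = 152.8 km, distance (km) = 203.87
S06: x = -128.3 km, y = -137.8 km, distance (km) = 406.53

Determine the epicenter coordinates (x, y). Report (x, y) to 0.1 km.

(161.5, 147.3)

Circle about each station: x² + y² = 218.59²; (x + 42.3)² + (y − 152.8)² = 203.87²; (x + 128.3)² + (y + 137.8)² = 406.53².
Subtracting the S04 equation from the S05 and S06 equations removes the quadratic terms:
-84.6 x + 305.6 y = 31355.74
-256.6 x − 275.6 y = -82035.32
Solving the 2×2 system: x ≈ 161.5, y ≈ 147.3 km.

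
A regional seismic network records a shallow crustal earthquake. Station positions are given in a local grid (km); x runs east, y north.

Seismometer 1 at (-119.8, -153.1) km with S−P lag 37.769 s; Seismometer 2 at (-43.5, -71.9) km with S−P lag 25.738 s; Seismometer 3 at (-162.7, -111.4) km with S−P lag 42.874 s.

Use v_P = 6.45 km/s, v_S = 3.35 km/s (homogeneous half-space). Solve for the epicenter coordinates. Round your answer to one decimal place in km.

135.2 km east, -87.7 km north

Distance from S−P lag: d = Δt · v_P v_S / (v_P − v_S) = Δt · (6.45·3.35)/(6.45−3.35) ≈ 6.9702·Δt.
So d_Seismometer 1 = 263.26, d_Seismometer 2 = 179.40, d_Seismometer 3 = 298.84 km.
Circle about each station: (x + 119.8)² + (y + 153.1)² = 263.26²; (x + 43.5)² + (y + 71.9)² = 179.40²; (x + 162.7)² + (y + 111.4)² = 298.84².
Subtracting pairs of circle equations eliminates x²+y² and gives linear equations (the radical axes):
152.6 x + 162.4 y = 6391.68
-85.8 x + 83.4 y = -18909.92
Solving the 2×2 system: x ≈ 135.2, y ≈ -87.7 km.
Check against Seismometer 1 (with the unrounded x, y): √((x + 119.8)²+(y + 153.1)²) = 263.24 ≈ 263.26 km. ✓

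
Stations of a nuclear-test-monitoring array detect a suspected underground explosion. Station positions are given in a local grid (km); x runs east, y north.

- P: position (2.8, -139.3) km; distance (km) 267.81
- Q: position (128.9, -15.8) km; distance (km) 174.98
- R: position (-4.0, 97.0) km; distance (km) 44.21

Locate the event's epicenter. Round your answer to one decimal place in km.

Circle about each station: (x − 2.8)² + (y + 139.3)² = 267.81²; (x − 128.9)² + (y + 15.8)² = 174.98²; (x + 4.0)² + (y − 97.0)² = 44.21².
Subtracting the P equation from the Q and R equations removes the quadratic terms:
252.2 x + 247.0 y = 38556.72
-13.6 x + 472.6 y = 59780.34
Solving the 2×2 system: x ≈ 28.2, y ≈ 127.3 km.

(28.2, 127.3)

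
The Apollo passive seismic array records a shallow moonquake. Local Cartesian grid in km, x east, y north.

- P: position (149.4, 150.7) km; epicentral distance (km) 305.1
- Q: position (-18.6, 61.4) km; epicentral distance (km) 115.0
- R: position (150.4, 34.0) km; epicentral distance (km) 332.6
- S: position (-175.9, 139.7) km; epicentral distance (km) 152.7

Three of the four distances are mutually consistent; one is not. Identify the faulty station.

R

Solve using three stations at a time. Using P, Q, S (subtract circle equations pairwise → linear system) gives (x, y) ≈ (-115.6, -0.7).
Distances from that point to each station vs reported:
  P: calculated 305.1 vs reported 305.1 → residual 0.0 km
  Q: calculated 115.1 vs reported 115.0 → residual 0.1 km
  R: calculated 268.2 vs reported 332.6 → residual 64.4 km
  S: calculated 152.8 vs reported 152.7 → residual 0.1 km
P, Q, S are mutually consistent (residuals ≈ 0); R is off by 64.4 km.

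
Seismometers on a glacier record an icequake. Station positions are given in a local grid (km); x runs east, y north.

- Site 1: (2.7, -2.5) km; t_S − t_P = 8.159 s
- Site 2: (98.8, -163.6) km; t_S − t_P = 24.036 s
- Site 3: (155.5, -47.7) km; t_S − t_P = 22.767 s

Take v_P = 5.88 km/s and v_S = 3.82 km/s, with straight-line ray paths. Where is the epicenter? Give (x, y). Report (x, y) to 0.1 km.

Distance from S−P lag: d = Δt · v_P v_S / (v_P − v_S) = Δt · (5.88·3.82)/(5.88−3.82) ≈ 10.9037·Δt.
So d_Site 1 = 88.96, d_Site 2 = 262.08, d_Site 3 = 248.24 km.
Circle about each station: (x − 2.7)² + (y + 2.5)² = 88.96²; (x − 98.8)² + (y + 163.6)² = 262.08²; (x − 155.5)² + (y + 47.7)² = 248.24².
Subtracting pairs of circle equations eliminates x²+y² and gives linear equations (the radical axes):
192.2 x − 322.2 y = -24259.18
305.6 x − 90.4 y = -27267.22
Solving the 2×2 system: x ≈ -81.3, y ≈ 26.8 km.

(-81.3, 26.8)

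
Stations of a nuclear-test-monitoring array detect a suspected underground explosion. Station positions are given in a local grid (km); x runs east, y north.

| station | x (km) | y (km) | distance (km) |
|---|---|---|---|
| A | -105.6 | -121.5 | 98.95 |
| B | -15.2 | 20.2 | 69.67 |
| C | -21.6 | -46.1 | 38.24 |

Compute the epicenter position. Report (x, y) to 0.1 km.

Circle about each station: (x + 105.6)² + (y + 121.5)² = 98.95²; (x + 15.2)² + (y − 20.2)² = 69.67²; (x + 21.6)² + (y + 46.1)² = 38.24².
Subtracting the A equation from the B and C equations removes the quadratic terms:
180.8 x + 283.4 y = -20337.34
168.0 x + 150.8 y = -14993.04
Solving the 2×2 system: x ≈ -58.1, y ≈ -34.7 km.

x ≈ -58.1 km, y ≈ -34.7 km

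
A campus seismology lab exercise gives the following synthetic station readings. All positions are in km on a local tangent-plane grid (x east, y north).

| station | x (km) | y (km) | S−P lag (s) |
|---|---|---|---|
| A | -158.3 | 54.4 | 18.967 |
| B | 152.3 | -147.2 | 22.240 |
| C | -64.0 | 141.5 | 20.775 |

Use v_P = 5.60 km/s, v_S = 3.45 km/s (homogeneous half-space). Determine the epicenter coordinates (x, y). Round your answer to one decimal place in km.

Distance from S−P lag: d = Δt · v_P v_S / (v_P − v_S) = Δt · (5.60·3.45)/(5.60−3.45) ≈ 8.9860·Δt.
So d_A = 170.44, d_B = 199.85, d_C = 186.69 km.
Circle about each station: (x + 158.3)² + (y − 54.4)² = 170.44²; (x − 152.3)² + (y + 147.2)² = 199.85²; (x + 64.0)² + (y − 141.5)² = 186.69².
Subtracting the A equation from the B and C equations removes the quadratic terms:
621.2 x − 403.2 y = 5954.65
188.6 x + 174.2 y = -9703.36
Solving the 2×2 system: x ≈ -15.6, y ≈ -38.8 km.
Check against A (with the unrounded x, y): √((x + 158.3)²+(y − 54.4)²) = 170.44 ≈ 170.44 km. ✓

-15.6 km east, -38.8 km north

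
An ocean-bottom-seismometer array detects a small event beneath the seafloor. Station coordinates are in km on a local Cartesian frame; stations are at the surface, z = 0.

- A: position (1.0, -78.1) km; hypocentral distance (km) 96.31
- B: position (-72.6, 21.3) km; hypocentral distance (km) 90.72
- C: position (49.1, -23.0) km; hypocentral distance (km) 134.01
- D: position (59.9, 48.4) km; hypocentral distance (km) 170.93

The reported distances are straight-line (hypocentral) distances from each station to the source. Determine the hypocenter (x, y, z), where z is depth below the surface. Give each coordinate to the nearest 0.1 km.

Each station gives a sphere (x−x_i)² + (y−y_i)² + z² = d_i² (stations at z=0).
Subtracting the A sphere from B and C: z² cancels, leaving linear equations in x and y:
-147.2 x + 198.8 y = 669.34
96.2 x + 110.2 y = -11843.86
Solving: x ≈ -68.701, y ≈ -47.503 km (keep extra digits for the depth step; rounded: -68.7, -47.5).
Then from the A sphere: z² = 96.31² − (x − 1.0)² − (y + 78.1)² with x = -68.701, y = -47.503, so z ≈ 59.002 ≈ 59.0 km.

(-68.7, -47.5, 59.0)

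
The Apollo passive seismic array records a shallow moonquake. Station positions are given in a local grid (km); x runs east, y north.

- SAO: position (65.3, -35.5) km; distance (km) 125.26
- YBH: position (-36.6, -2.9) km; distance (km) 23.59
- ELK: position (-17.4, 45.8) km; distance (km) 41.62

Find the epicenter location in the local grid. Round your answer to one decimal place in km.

(-48.1, 17.7)

Circle about each station: (x − 65.3)² + (y + 35.5)² = 125.26²; (x + 36.6)² + (y + 2.9)² = 23.59²; (x + 17.4)² + (y − 45.8)² = 41.62².
Subtracting pairs of circle equations eliminates x²+y² and gives linear equations (the radical axes):
-203.8 x + 65.2 y = 10957.21
-165.4 x + 162.6 y = 10833.90
Solving the 2×2 system: x ≈ -48.1, y ≈ 17.7 km.
Check against SAO (with the unrounded x, y): √((x − 65.3)²+(y + 35.5)²) = 125.26 ≈ 125.26 km. ✓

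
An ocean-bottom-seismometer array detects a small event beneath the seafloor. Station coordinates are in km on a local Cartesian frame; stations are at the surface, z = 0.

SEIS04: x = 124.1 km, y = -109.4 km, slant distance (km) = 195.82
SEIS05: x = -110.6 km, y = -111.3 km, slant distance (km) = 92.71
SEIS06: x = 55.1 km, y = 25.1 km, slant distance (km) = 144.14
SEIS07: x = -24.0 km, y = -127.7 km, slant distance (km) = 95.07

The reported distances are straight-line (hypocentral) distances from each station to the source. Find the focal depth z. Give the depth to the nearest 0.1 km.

Each station gives a sphere (x−x_i)² + (y−y_i)² + z² = d_i² (stations at z=0).
Subtracting the SEIS04 sphere from SEIS05 and SEIS06: z² cancels, leaving linear equations in x and y:
-469.4 x − 3.8 y = 27001.21
-138.0 x + 269.0 y = -6134.02
Solving: x ≈ -57.101, y ≈ -52.097 km (keep extra digits for the depth step; rounded: -57.1, -52.1).
Then from the SEIS04 sphere: z² = 195.82² − (x − 124.1)² − (y + 109.4)² with x = -57.101, y = -52.097, so z ≈ 47.202 ≈ 47.2 km.
Check against SEIS07 (with the unrounded solution): distance 95.08 ≈ 95.07 km. ✓

depth ≈ 47.2 km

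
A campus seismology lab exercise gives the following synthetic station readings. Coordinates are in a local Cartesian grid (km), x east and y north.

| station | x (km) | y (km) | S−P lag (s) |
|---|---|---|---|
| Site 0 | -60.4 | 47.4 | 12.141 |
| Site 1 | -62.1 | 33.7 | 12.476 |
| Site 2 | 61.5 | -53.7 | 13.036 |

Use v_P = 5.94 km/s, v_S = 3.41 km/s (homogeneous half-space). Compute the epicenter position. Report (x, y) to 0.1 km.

Distance from S−P lag: d = Δt · v_P v_S / (v_P − v_S) = Δt · (5.94·3.41)/(5.94−3.41) ≈ 8.0061·Δt.
So d_Site 0 = 97.20, d_Site 1 = 99.88, d_Site 2 = 104.37 km.
Circle about each station: (x + 60.4)² + (y − 47.4)² = 97.20²; (x + 62.1)² + (y − 33.7)² = 99.88²; (x − 61.5)² + (y + 53.7)² = 104.37².
Subtracting pairs of circle equations eliminates x²+y² and gives linear equations (the radical axes):
-3.4 x − 27.4 y = -1430.99
243.8 x − 202.2 y = -674.24
Solving the 2×2 system: x ≈ 36.8, y ≈ 47.7 km.
Check against Site 0 (with the unrounded x, y): √((x + 60.4)²+(y − 47.4)²) = 97.17 ≈ 97.20 km. ✓

(36.8, 47.7)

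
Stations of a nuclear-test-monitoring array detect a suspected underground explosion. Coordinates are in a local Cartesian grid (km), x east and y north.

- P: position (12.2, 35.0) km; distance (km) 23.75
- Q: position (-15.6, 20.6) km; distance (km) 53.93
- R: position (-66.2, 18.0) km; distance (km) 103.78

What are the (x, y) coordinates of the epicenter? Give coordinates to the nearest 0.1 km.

x ≈ 35.9 km, y ≈ 36.6 km

Circle about each station: (x − 12.2)² + (y − 35.0)² = 23.75²; (x + 15.6)² + (y − 20.6)² = 53.93²; (x + 66.2)² + (y − 18.0)² = 103.78².
Subtracting pairs of circle equations eliminates x²+y² and gives linear equations (the radical axes):
-55.6 x − 28.8 y = -3050.50
-156.8 x − 34.0 y = -6873.63
Solving the 2×2 system: x ≈ 35.9, y ≈ 36.6 km.
Check against P (with the unrounded x, y): √((x − 12.2)²+(y − 35.0)²) = 23.75 ≈ 23.75 km. ✓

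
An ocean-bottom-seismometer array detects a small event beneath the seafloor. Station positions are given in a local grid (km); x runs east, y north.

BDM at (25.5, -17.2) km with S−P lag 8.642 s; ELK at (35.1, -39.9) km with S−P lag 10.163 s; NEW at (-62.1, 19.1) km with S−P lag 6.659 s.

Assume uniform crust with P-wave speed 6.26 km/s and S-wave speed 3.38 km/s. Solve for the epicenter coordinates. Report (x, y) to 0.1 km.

Distance from S−P lag: d = Δt · v_P v_S / (v_P − v_S) = Δt · (6.26·3.38)/(6.26−3.38) ≈ 7.3468·Δt.
So d_BDM = 63.49, d_ELK = 74.67, d_NEW = 48.92 km.
Circle about each station: (x − 25.5)² + (y + 17.2)² = 63.49²; (x − 35.1)² + (y + 39.9)² = 74.67²; (x + 62.1)² + (y − 19.1)² = 48.92².
Subtracting the BDM equation from the ELK and NEW equations removes the quadratic terms:
19.2 x − 45.4 y = 333.30
-175.2 x + 72.6 y = 4912.94
Solving the 2×2 system: x ≈ -37.7, y ≈ -23.3 km.
Check against BDM (with the unrounded x, y): √((x − 25.5)²+(y + 17.2)²) = 63.48 ≈ 63.49 km. ✓

-37.7 km east, -23.3 km north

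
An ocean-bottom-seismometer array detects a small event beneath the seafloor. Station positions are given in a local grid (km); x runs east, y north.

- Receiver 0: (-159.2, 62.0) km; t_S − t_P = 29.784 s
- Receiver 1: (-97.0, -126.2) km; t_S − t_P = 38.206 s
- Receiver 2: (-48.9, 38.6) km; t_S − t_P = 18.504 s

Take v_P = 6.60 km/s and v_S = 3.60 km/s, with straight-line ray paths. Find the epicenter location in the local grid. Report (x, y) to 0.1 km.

Distance from S−P lag: d = Δt · v_P v_S / (v_P − v_S) = Δt · (6.60·3.60)/(6.60−3.60) ≈ 7.9200·Δt.
So d_Receiver 0 = 235.89, d_Receiver 1 = 302.59, d_Receiver 2 = 146.55 km.
Circle about each station: (x + 159.2)² + (y − 62.0)² = 235.89²; (x + 97.0)² + (y + 126.2)² = 302.59²; (x + 48.9)² + (y − 38.6)² = 146.55².
Subtracting the Receiver 0 equation from the Receiver 1 and Receiver 2 equations removes the quadratic terms:
124.4 x − 376.4 y = -39769.82
220.6 x − 46.8 y = 8859.72
Solving the 2×2 system: x ≈ 67.3, y ≈ 127.9 km.

x ≈ 67.3 km, y ≈ 127.9 km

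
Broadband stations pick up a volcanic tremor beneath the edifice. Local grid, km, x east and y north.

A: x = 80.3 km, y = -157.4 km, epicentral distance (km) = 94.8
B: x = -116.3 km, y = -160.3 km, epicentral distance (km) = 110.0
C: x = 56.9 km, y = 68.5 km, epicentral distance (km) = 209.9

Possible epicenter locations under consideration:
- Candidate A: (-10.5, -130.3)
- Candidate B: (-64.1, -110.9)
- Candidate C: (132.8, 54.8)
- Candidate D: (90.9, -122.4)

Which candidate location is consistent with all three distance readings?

Candidate A

For each candidate, compare |candidate − station| to the reported distance:
Candidate A: residuals A 0.0, B 0.0, C 0.0 → max 0.0 km
Candidate B: residuals A 56.9, B 38.1, C 6.5 → max 56.9 km
Candidate C: residuals A 123.8, B 219.1, C 132.8 → max 219.1 km
Candidate D: residuals A 58.2, B 100.6, C 16.0 → max 100.6 km
Only Candidate A has all residuals ≈ 0.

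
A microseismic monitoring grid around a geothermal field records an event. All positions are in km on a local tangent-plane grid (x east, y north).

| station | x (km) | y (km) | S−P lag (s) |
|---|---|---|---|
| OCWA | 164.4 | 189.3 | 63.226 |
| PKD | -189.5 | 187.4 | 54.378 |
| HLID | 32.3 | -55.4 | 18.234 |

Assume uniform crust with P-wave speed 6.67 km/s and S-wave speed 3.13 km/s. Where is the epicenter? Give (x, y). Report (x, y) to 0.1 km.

Distance from S−P lag: d = Δt · v_P v_S / (v_P − v_S) = Δt · (6.67·3.13)/(6.67−3.13) ≈ 5.8975·Δt.
So d_OCWA = 372.87, d_PKD = 320.69, d_HLID = 107.53 km.
Circle about each station: (x − 164.4)² + (y − 189.3)² = 372.87²; (x + 189.5)² + (y − 187.4)² = 320.69²; (x − 32.3)² + (y + 55.4)² = 107.53².
Subtracting pairs of circle equations eliminates x²+y² and gives linear equations (the radical axes):
-707.8 x − 3.8 y = 44357.12
-264.2 x − 489.4 y = 68719.94
Solving the 2×2 system: x ≈ -62.1, y ≈ -106.9 km.

x ≈ -62.1 km, y ≈ -106.9 km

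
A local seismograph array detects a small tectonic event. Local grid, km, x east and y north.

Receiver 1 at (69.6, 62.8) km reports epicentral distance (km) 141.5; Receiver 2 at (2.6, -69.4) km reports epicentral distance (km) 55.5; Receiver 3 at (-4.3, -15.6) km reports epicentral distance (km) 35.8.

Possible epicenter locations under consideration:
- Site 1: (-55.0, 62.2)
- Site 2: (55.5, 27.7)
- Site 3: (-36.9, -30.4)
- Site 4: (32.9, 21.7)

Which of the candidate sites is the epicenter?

For each candidate, compare |candidate − station| to the reported distance:
Site 1: residuals Receiver 1 16.9, Receiver 2 88.2, Receiver 3 57.1 → max 88.2 km
Site 2: residuals Receiver 1 103.7, Receiver 2 55.1, Receiver 3 38.0 → max 103.7 km
Site 3: residuals Receiver 1 0.0, Receiver 2 0.0, Receiver 3 0.0 → max 0.0 km
Site 4: residuals Receiver 1 86.4, Receiver 2 40.5, Receiver 3 16.9 → max 86.4 km
Only Site 3 has all residuals ≈ 0.

Site 3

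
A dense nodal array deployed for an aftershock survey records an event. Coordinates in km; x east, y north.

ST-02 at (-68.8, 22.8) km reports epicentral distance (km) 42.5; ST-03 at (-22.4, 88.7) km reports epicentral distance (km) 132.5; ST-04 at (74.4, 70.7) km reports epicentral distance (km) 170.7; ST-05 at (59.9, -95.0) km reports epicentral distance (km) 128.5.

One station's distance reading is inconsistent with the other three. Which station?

Solve using three stations at a time. Using ST-03, ST-04, ST-05 (subtract circle equations pairwise → linear system) gives (x, y) ≈ (-56.0, -39.5).
Distances from that point to each station vs reported:
  ST-02: calculated 63.6 vs reported 42.5 → residual 21.1 km
  ST-03: calculated 132.5 vs reported 132.5 → residual 0.0 km
  ST-04: calculated 170.7 vs reported 170.7 → residual 0.0 km
  ST-05: calculated 128.5 vs reported 128.5 → residual 0.0 km
ST-03, ST-04, ST-05 are mutually consistent (residuals ≈ 0); ST-02 is off by 21.1 km.

ST-02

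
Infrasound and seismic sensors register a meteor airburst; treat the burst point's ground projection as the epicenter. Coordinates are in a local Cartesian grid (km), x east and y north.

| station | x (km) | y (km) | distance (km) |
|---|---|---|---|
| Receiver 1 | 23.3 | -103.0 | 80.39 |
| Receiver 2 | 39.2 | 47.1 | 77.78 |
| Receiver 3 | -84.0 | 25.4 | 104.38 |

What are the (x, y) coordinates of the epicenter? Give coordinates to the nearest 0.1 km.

7.9 km east, -24.1 km north

Circle about each station: (x − 23.3)² + (y + 103.0)² = 80.39²; (x − 39.2)² + (y − 47.1)² = 77.78²; (x + 84.0)² + (y − 25.4)² = 104.38².
Subtracting pairs of circle equations eliminates x²+y² and gives linear equations (the radical axes):
31.8 x + 300.2 y = -6984.02
-214.6 x + 256.8 y = -7883.36
Solving the 2×2 system: x ≈ 7.9, y ≈ -24.1 km.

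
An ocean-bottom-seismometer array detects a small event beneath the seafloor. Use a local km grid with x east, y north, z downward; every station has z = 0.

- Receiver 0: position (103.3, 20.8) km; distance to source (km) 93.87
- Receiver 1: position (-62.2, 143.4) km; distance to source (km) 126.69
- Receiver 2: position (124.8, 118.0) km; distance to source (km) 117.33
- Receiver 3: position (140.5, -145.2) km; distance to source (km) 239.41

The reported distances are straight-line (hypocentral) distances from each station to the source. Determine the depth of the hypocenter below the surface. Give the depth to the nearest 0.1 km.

depth ≈ 37.4 km

Each station gives a sphere (x−x_i)² + (y−y_i)² + z² = d_i² (stations at z=0).
Subtracting the Receiver 0 sphere from Receiver 1 and Receiver 2: z² cancels, leaving linear equations in x and y:
-331.0 x + 245.2 y = 6090.09
43.0 x + 194.4 y = 13440.76
Solving: x ≈ 28.198, y ≈ 62.902 km (keep extra digits for the depth step; rounded: 28.2, 62.9).
Then from the Receiver 0 sphere: z² = 93.87² − (x − 103.3)² − (y − 20.8)² with x = 28.198, y = 62.902, so z ≈ 37.399 ≈ 37.4 km.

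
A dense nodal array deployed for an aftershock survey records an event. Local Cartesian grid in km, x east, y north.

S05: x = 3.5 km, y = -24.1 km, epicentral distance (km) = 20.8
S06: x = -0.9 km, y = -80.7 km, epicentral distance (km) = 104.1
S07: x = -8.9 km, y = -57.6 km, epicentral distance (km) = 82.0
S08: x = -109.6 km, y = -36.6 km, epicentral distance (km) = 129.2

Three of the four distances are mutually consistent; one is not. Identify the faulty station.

Solve using three stations at a time. Using S06, S07, S08 (subtract circle equations pairwise → linear system) gives (x, y) ≈ (4.9, 23.3).
Distances from that point to each station vs reported:
  S05: calculated 47.4 vs reported 20.8 → residual 26.6 km
  S06: calculated 104.1 vs reported 104.1 → residual 0.0 km
  S07: calculated 82.0 vs reported 82.0 → residual 0.0 km
  S08: calculated 129.2 vs reported 129.2 → residual 0.0 km
S06, S07, S08 are mutually consistent (residuals ≈ 0); S05 is off by 26.6 km.

S05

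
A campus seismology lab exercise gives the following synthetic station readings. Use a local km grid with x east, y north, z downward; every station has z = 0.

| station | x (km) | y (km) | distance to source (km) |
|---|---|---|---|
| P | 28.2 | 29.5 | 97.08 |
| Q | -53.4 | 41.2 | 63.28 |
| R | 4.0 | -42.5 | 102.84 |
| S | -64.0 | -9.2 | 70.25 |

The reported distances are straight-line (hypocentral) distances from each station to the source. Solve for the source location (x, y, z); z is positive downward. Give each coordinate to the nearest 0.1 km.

x ≈ -47.6 km, y ≈ 22.9 km, depth ≈ 60.3 km

Each station gives a sphere (x−x_i)² + (y−y_i)² + z² = d_i² (stations at z=0).
Subtracting the P sphere from Q and R: z² cancels, leaving linear equations in x and y:
-163.2 x + 23.4 y = 8303.68
-48.4 x − 144.0 y = -994.78
Solving: x ≈ -47.596, y ≈ 22.906 km (keep extra digits for the depth step; rounded: -47.6, 22.9).
Then from the P sphere: z² = 97.08² − (x − 28.2)² − (y − 29.5)² with x = -47.596, y = 22.906, so z ≈ 60.299 ≈ 60.3 km.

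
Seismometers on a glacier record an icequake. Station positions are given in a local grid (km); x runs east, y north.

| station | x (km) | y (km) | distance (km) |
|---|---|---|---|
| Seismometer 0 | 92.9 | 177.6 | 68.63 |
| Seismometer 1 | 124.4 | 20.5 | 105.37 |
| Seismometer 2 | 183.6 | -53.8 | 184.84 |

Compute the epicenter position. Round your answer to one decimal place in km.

Circle about each station: (x − 92.9)² + (y − 177.6)² = 68.63²; (x − 124.4)² + (y − 20.5)² = 105.37²; (x − 183.6)² + (y + 53.8)² = 184.84².
Subtracting the Seismometer 0 equation from the Seismometer 1 and Seismometer 2 equations removes the quadratic terms:
63.0 x − 314.2 y = -30669.32
181.4 x − 462.8 y = -33024.52
Solving the 2×2 system: x ≈ 137.1, y ≈ 125.1 km.
Check against Seismometer 0 (with the unrounded x, y): √((x − 92.9)²+(y − 177.6)²) = 68.64 ≈ 68.63 km. ✓

137.1 km east, 125.1 km north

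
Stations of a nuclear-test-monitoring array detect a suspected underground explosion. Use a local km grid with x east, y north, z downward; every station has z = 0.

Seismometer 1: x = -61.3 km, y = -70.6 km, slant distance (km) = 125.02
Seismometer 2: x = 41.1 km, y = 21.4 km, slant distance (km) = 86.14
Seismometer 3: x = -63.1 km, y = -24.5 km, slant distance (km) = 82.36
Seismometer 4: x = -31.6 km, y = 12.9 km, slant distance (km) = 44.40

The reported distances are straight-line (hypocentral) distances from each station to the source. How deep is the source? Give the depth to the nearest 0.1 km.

24.8 km

Each station gives a sphere (x−x_i)² + (y−y_i)² + z² = d_i² (stations at z=0).
Subtracting the Seismometer 1 sphere from Seismometer 2 and Seismometer 3: z² cancels, leaving linear equations in x and y:
204.8 x + 184.0 y = 1615.02
-3.6 x + 92.2 y = 4686.64
Solving: x ≈ -36.502, y ≈ 49.406 km (keep extra digits for the depth step; rounded: -36.5, 49.4).
Then from the Seismometer 1 sphere: z² = 125.02² − (x + 61.3)² − (y + 70.6)² with x = -36.502, y = 49.406, so z ≈ 24.771 ≈ 24.8 km.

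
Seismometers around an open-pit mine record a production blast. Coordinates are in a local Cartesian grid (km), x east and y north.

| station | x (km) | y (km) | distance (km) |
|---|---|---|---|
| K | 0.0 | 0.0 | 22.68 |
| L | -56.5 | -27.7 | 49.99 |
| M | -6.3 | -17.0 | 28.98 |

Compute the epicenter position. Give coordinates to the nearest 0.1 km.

Circle about each station: x² + y² = 22.68²; (x + 56.5)² + (y + 27.7)² = 49.99²; (x + 6.3)² + (y + 17.0)² = 28.98².
Subtracting pairs of circle equations eliminates x²+y² and gives linear equations (the radical axes):
-113.0 x − 55.4 y = 1974.92
-12.6 x − 34.0 y = 3.23
Solving the 2×2 system: x ≈ -21.3, y ≈ 7.8 km.
Check against K (with the unrounded x, y): √(x²+y²) = 22.68 ≈ 22.68 km. ✓

-21.3 km east, 7.8 km north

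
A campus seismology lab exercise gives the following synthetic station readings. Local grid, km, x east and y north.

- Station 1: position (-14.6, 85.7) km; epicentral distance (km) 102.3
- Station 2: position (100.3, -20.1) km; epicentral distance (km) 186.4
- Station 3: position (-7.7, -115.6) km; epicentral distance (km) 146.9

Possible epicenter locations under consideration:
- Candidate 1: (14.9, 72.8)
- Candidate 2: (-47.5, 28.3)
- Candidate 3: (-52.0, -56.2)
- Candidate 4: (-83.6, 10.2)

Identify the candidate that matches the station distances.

Candidate 4

For each candidate, compare |candidate − station| to the reported distance:
Candidate 1: residuals Station 1 70.1, Station 2 60.2, Station 3 42.9 → max 70.1 km
Candidate 2: residuals Station 1 36.1, Station 2 30.9, Station 3 2.4 → max 36.1 km
Candidate 3: residuals Station 1 44.4, Station 2 29.9, Station 3 72.8 → max 72.8 km
Candidate 4: residuals Station 1 0.0, Station 2 0.0, Station 3 0.0 → max 0.0 km
Only Candidate 4 has all residuals ≈ 0.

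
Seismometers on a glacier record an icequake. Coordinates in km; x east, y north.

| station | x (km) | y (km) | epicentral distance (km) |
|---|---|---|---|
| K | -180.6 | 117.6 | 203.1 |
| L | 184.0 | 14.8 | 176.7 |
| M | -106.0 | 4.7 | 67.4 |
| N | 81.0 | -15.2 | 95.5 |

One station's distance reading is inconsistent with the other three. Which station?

M

Solve using three stations at a time. Using K, L, N (subtract circle equations pairwise → linear system) gives (x, y) ≈ (10.7, 49.5).
Distances from that point to each station vs reported:
  K: calculated 203.1 vs reported 203.1 → residual 0.0 km
  L: calculated 176.7 vs reported 176.7 → residual 0.0 km
  M: calculated 125.0 vs reported 67.4 → residual 57.6 km
  N: calculated 95.5 vs reported 95.5 → residual 0.0 km
K, L, N are mutually consistent (residuals ≈ 0); M is off by 57.6 km.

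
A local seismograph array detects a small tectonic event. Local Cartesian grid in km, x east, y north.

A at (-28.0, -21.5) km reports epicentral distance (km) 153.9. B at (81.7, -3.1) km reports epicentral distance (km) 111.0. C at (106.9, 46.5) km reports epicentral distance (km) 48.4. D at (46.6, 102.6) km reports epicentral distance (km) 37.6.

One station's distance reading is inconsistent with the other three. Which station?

B

Solve using three stations at a time. Using A, C, D (subtract circle equations pairwise → linear system) gives (x, y) ≈ (80.9, 87.3).
Distances from that point to each station vs reported:
  A: calculated 153.9 vs reported 153.9 → residual 0.0 km
  B: calculated 90.4 vs reported 111.0 → residual 20.6 km
  C: calculated 48.4 vs reported 48.4 → residual 0.0 km
  D: calculated 37.5 vs reported 37.6 → residual 0.1 km
A, C, D are mutually consistent (residuals ≈ 0); B is off by 20.6 km.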